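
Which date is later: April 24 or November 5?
November 5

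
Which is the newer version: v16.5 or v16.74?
v16.74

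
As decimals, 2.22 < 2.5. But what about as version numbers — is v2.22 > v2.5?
True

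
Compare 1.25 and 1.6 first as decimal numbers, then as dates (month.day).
As decimals: 1.25 < 1.6. As dates: 1/25 is later than 1/6 (day 25 > day 6).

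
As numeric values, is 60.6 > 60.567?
True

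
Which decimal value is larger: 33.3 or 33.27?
33.3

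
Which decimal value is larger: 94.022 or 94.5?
94.5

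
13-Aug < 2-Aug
False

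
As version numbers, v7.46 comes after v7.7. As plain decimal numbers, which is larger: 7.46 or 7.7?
7.7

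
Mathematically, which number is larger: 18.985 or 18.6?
18.985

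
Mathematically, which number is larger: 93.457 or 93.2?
93.457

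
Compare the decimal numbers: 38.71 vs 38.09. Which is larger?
38.71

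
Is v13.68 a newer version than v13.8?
Yes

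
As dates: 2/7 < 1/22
False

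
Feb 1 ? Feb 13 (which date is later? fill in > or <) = <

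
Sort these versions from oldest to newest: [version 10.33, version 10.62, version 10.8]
[version 10.8, version 10.33, version 10.62]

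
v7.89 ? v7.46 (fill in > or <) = >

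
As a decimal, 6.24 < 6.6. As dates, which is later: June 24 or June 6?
June 24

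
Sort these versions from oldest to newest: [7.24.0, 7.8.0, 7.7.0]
[7.7.0, 7.8.0, 7.24.0]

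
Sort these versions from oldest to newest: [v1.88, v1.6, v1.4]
[v1.4, v1.6, v1.88]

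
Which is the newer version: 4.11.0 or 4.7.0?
4.11.0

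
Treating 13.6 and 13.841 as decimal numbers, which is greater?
13.841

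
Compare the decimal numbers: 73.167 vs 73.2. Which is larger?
73.2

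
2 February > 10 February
False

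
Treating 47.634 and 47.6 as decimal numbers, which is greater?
47.634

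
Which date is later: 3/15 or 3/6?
3/15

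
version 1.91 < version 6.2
True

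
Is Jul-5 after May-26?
Yes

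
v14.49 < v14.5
False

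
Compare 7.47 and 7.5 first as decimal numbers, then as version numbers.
As decimals: 7.47 < 7.5. As versions: v7.47 > v7.5 (minor version 47 > 5).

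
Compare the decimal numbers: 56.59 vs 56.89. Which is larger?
56.89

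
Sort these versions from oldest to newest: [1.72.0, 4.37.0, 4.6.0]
[1.72.0, 4.6.0, 4.37.0]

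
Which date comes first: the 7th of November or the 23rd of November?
the 7th of November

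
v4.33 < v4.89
True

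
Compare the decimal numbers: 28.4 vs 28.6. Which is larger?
28.6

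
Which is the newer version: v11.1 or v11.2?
v11.2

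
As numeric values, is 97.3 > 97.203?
True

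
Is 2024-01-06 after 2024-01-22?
No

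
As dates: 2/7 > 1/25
True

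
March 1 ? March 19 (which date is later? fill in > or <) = <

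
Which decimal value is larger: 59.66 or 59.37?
59.66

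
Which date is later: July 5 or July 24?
July 24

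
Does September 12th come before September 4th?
No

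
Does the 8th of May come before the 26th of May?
Yes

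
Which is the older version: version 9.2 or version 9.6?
version 9.2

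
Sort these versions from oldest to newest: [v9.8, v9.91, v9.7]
[v9.7, v9.8, v9.91]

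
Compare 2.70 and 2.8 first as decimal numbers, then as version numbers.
As decimals: 2.70 < 2.8. As versions: v2.70 > v2.8 (minor version 70 > 8).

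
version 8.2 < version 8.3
True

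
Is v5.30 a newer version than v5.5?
Yes. Version numbers are compared segment by segment as integers, not as decimals: minor version 30 > 5, so v5.30 > v5.5 (even though the decimal 5.30 < 5.5).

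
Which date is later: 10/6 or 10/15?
10/15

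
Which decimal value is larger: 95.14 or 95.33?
95.33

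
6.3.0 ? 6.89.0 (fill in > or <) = <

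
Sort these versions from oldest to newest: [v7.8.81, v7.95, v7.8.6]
[v7.8.6, v7.8.81, v7.95]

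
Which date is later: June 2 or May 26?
June 2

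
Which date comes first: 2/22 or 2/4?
2/4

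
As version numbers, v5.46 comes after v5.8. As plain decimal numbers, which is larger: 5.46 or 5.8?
5.8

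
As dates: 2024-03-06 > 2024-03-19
False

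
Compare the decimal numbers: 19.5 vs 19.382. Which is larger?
19.5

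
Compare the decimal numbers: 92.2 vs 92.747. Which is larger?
92.747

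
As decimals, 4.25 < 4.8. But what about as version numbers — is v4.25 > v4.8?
True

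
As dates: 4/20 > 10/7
False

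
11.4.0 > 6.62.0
True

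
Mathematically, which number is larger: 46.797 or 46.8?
46.8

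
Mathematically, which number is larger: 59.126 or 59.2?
59.2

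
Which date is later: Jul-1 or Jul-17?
Jul-17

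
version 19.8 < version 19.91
True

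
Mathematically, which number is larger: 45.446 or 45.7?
45.7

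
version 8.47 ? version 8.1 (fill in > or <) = >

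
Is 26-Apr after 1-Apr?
Yes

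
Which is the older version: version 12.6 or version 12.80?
version 12.6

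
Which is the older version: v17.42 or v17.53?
v17.42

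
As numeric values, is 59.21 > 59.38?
False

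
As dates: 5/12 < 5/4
False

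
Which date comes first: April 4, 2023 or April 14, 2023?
April 4, 2023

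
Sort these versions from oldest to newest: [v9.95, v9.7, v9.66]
[v9.7, v9.66, v9.95]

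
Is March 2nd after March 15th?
No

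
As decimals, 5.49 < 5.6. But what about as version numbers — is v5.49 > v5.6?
True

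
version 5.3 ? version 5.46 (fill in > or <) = <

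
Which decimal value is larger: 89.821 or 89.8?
89.821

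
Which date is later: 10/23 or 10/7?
10/23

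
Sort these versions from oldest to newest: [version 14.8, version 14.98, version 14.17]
[version 14.8, version 14.17, version 14.98]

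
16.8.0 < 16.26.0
True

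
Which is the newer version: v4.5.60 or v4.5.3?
v4.5.60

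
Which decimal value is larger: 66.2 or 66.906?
66.906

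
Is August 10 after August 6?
Yes. Day 10 comes after day 6 in August — this is a date comparison, not a decimal one (the decimal 8.10 would be smaller than 8.6).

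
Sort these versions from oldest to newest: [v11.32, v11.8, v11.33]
[v11.8, v11.32, v11.33]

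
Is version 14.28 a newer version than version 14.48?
No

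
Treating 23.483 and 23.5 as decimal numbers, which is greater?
23.5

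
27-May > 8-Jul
False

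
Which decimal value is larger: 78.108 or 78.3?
78.3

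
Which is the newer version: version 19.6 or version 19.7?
version 19.7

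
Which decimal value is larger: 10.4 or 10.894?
10.894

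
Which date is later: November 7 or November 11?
November 11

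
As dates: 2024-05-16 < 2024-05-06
False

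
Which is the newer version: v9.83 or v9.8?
v9.83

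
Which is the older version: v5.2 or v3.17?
v3.17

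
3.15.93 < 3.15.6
False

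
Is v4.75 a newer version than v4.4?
Yes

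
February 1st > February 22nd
False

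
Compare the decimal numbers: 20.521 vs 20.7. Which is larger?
20.7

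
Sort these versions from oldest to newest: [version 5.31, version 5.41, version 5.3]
[version 5.3, version 5.31, version 5.41]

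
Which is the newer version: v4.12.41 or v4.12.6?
v4.12.41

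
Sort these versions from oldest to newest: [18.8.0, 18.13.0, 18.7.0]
[18.7.0, 18.8.0, 18.13.0]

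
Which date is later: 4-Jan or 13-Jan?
13-Jan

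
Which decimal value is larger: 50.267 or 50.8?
50.8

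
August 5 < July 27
False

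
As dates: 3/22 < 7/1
True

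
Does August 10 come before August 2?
No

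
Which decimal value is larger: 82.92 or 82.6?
82.92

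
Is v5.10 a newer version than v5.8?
Yes. Version numbers are compared segment by segment as integers, not as decimals: minor version 10 > 8, so v5.10 > v5.8 (even though the decimal 5.10 < 5.8).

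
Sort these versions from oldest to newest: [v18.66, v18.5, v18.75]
[v18.5, v18.66, v18.75]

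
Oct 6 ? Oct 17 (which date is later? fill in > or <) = <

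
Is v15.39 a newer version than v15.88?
No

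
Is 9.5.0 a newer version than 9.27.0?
No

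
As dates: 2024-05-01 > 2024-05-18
False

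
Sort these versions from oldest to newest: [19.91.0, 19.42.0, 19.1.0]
[19.1.0, 19.42.0, 19.91.0]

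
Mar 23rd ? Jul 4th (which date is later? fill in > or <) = <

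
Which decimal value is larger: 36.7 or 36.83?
36.83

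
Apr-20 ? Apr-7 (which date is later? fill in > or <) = >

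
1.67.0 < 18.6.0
True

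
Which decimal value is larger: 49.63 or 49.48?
49.63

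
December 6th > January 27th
True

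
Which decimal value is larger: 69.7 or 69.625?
69.7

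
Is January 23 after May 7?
No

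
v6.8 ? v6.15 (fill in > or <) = <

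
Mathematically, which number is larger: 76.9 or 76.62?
76.9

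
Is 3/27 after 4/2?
No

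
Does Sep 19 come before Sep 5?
No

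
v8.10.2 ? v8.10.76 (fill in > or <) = <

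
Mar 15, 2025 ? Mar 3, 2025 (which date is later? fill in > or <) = >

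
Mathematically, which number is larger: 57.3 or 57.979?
57.979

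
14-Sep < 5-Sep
False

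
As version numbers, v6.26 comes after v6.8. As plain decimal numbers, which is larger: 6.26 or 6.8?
6.8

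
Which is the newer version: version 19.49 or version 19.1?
version 19.49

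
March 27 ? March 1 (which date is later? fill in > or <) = >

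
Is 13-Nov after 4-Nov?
Yes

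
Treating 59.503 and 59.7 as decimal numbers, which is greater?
59.7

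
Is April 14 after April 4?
Yes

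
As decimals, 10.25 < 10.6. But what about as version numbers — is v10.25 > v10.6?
True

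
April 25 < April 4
False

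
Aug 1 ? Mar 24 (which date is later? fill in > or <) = >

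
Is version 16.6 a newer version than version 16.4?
Yes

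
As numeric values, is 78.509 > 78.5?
True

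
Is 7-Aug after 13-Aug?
No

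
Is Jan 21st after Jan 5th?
Yes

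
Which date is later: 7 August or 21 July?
7 August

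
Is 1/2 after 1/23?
No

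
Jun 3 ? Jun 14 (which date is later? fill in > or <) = <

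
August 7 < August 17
True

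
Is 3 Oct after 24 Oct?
No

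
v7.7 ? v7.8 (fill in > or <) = <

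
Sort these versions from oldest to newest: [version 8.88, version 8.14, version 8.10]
[version 8.10, version 8.14, version 8.88]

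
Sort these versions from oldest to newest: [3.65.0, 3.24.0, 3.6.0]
[3.6.0, 3.24.0, 3.65.0]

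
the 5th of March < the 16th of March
True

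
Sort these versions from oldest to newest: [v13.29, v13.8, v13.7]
[v13.7, v13.8, v13.29]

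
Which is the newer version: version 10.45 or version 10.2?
version 10.45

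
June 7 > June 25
False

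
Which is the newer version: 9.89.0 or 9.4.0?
9.89.0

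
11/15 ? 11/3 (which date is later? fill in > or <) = >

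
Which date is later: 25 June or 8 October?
8 October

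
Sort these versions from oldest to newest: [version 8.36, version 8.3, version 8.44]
[version 8.3, version 8.36, version 8.44]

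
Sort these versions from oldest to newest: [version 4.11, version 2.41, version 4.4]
[version 2.41, version 4.4, version 4.11]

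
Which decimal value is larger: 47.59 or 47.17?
47.59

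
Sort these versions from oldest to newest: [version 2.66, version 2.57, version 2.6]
[version 2.6, version 2.57, version 2.66]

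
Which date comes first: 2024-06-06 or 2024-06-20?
2024-06-06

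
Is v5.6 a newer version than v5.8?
No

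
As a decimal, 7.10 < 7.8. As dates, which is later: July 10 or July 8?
July 10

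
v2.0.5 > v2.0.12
False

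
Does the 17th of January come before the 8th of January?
No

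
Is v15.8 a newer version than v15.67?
No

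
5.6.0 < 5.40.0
True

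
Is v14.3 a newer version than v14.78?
No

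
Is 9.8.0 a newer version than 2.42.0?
Yes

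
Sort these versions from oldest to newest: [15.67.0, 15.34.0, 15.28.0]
[15.28.0, 15.34.0, 15.67.0]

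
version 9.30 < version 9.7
False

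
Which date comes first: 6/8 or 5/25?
5/25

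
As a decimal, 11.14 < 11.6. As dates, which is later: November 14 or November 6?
November 14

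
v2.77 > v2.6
True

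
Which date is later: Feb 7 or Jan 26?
Feb 7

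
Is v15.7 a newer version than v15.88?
No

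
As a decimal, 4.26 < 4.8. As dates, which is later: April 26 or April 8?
April 26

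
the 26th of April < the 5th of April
False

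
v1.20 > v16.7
False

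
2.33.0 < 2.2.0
False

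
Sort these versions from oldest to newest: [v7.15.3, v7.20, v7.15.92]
[v7.15.3, v7.15.92, v7.20]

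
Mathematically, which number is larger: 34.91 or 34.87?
34.91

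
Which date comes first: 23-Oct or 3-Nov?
23-Oct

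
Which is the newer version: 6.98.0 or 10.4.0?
10.4.0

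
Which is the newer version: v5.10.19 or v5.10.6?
v5.10.19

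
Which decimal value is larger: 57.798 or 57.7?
57.798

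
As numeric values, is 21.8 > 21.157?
True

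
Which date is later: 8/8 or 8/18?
8/18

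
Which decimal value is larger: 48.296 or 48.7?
48.7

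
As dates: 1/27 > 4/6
False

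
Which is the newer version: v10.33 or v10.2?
v10.33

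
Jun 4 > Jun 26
False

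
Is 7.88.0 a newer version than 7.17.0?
Yes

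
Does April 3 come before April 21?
Yes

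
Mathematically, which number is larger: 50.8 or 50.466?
50.8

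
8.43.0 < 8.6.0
False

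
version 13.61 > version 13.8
True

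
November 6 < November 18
True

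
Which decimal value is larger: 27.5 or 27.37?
27.5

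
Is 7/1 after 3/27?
Yes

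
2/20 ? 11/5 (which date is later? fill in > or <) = <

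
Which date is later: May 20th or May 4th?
May 20th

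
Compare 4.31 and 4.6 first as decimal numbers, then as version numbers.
As decimals: 4.31 < 4.6. As versions: v4.31 > v4.6 (minor version 31 > 6).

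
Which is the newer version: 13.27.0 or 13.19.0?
13.27.0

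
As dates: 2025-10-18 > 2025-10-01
True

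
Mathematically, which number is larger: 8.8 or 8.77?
8.8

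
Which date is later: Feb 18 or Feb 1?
Feb 18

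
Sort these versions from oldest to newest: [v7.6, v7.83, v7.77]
[v7.6, v7.77, v7.83]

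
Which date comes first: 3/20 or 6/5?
3/20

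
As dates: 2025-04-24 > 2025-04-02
True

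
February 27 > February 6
True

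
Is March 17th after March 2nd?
Yes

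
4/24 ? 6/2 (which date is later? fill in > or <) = <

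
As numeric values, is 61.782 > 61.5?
True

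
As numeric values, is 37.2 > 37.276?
False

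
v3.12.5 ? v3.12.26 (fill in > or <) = <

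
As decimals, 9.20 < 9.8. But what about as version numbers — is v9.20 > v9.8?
True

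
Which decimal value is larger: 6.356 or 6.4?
6.4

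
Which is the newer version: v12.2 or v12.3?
v12.3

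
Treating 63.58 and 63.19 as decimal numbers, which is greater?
63.58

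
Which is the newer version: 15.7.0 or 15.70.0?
15.70.0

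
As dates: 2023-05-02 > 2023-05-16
False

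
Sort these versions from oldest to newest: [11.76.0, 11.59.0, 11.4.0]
[11.4.0, 11.59.0, 11.76.0]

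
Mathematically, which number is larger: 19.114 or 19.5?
19.5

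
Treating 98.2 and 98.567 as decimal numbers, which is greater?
98.567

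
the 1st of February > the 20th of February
False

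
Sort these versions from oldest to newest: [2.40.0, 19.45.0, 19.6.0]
[2.40.0, 19.6.0, 19.45.0]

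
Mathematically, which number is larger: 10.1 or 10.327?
10.327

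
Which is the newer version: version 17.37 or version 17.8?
version 17.37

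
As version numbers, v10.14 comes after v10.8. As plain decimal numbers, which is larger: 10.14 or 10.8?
10.8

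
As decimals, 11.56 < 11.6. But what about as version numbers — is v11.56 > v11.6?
True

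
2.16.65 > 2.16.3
True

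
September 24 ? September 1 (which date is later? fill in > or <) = >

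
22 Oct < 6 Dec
True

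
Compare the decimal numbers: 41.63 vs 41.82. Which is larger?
41.82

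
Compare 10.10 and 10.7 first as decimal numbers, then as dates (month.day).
As decimals: 10.10 < 10.7. As dates: 10/10 is later than 10/7 (day 10 > day 7).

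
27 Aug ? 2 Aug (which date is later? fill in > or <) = >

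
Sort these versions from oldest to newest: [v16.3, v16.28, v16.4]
[v16.3, v16.4, v16.28]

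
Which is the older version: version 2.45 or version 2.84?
version 2.45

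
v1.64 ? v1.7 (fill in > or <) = >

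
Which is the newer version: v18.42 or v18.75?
v18.75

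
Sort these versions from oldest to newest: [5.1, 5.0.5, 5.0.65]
[5.0.5, 5.0.65, 5.1]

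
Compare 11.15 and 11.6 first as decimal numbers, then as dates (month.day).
As decimals: 11.15 < 11.6. As dates: 11/15 is later than 11/6 (day 15 > day 6).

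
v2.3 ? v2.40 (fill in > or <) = <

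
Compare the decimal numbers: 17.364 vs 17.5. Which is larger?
17.5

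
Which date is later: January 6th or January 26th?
January 26th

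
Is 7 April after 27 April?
No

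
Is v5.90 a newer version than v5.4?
Yes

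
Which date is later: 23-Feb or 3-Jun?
3-Jun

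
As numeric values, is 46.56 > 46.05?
True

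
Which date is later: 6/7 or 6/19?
6/19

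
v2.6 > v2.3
True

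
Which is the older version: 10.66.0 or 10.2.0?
10.2.0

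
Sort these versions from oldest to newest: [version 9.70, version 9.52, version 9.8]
[version 9.8, version 9.52, version 9.70]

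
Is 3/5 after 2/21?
Yes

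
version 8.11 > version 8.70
False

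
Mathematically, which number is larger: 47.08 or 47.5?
47.5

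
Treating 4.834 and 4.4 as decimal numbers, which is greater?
4.834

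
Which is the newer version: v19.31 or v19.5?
v19.31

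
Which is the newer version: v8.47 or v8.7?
v8.47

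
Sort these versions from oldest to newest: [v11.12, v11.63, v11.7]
[v11.7, v11.12, v11.63]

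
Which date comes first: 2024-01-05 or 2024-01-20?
2024-01-05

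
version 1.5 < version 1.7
True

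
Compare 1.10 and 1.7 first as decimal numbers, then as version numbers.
As decimals: 1.10 < 1.7. As versions: v1.10 > v1.7 (minor version 10 > 7).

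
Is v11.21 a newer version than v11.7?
Yes. Version numbers are compared segment by segment as integers, not as decimals: minor version 21 > 7, so v11.21 > v11.7 (even though the decimal 11.21 < 11.7).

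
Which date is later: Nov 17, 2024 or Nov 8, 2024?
Nov 17, 2024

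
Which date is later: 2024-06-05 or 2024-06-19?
2024-06-19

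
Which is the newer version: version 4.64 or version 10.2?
version 10.2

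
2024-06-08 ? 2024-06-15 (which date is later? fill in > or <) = <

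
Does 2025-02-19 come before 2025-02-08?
No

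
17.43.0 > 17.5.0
True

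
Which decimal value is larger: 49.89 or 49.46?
49.89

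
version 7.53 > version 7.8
True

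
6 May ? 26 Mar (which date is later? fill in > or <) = >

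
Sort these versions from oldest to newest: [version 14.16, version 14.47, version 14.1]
[version 14.1, version 14.16, version 14.47]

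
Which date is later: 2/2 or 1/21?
2/2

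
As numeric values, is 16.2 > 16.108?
True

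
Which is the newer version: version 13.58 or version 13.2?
version 13.58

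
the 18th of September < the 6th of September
False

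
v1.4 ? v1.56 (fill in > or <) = <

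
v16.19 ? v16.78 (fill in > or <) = <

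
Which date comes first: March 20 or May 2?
March 20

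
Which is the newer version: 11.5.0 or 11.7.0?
11.7.0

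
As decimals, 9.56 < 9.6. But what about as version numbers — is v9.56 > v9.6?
True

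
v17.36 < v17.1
False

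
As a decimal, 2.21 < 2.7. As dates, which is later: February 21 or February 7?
February 21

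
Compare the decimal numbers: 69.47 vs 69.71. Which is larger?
69.71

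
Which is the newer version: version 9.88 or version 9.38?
version 9.88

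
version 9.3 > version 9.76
False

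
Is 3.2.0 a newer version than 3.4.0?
No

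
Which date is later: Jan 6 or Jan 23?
Jan 23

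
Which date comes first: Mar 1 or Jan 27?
Jan 27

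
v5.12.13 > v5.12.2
True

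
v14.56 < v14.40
False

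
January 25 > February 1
False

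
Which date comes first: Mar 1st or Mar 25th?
Mar 1st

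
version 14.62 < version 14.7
False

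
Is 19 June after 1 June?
Yes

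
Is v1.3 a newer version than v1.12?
No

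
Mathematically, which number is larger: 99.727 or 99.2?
99.727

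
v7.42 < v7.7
False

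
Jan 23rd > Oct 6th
False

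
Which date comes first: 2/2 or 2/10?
2/2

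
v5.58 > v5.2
True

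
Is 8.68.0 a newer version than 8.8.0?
Yes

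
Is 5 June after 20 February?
Yes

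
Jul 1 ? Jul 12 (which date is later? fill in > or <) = <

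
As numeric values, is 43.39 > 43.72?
False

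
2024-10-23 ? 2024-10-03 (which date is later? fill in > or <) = >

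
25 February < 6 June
True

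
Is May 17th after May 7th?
Yes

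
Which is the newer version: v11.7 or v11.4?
v11.7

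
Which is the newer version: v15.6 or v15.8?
v15.8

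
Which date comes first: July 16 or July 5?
July 5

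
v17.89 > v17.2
True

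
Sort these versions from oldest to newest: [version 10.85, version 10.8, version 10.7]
[version 10.7, version 10.8, version 10.85]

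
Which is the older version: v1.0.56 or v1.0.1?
v1.0.1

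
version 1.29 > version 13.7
False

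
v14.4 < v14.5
True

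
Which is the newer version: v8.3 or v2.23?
v8.3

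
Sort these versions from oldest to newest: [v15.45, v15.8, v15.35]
[v15.8, v15.35, v15.45]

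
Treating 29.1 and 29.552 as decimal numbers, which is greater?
29.552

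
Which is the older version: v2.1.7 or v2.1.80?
v2.1.7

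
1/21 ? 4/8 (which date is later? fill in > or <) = <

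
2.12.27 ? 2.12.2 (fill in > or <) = >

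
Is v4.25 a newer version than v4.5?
Yes. Version numbers are compared segment by segment as integers, not as decimals: minor version 25 > 5, so v4.25 > v4.5 (even though the decimal 4.25 < 4.5).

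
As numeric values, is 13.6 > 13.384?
True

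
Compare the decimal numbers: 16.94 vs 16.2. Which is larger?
16.94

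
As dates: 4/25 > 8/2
False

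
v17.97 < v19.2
True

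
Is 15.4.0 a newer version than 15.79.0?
No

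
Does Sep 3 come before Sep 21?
Yes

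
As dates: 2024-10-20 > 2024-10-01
True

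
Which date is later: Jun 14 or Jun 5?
Jun 14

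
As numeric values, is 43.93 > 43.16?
True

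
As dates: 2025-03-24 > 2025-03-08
True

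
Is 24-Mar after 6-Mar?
Yes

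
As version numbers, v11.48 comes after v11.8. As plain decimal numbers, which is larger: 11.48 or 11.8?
11.8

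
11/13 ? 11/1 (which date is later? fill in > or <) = >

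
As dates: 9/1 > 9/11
False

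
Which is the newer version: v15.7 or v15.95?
v15.95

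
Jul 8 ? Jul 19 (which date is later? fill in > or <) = <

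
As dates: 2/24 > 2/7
True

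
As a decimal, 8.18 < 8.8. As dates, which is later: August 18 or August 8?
August 18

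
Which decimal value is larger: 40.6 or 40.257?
40.6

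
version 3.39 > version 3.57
False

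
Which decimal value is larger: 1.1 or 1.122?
1.122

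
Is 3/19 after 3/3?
Yes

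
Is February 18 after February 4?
Yes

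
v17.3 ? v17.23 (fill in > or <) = <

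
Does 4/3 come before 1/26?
No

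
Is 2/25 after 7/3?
No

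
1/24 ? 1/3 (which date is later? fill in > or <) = >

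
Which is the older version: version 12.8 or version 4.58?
version 4.58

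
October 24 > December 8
False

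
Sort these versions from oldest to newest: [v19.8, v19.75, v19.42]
[v19.8, v19.42, v19.75]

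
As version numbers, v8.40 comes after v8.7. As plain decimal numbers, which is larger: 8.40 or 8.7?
8.7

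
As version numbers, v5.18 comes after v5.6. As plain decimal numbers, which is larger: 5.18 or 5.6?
5.6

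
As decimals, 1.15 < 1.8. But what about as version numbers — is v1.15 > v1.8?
True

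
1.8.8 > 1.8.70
False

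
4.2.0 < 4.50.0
True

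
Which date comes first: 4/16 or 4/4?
4/4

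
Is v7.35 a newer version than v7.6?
Yes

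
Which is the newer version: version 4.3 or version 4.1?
version 4.3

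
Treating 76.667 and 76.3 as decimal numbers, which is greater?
76.667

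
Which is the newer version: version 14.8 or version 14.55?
version 14.55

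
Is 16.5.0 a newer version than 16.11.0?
No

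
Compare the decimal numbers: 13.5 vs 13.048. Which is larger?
13.5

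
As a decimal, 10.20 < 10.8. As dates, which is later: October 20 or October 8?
October 20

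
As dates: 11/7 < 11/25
True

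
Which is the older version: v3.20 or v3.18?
v3.18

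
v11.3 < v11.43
True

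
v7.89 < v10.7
True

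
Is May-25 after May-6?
Yes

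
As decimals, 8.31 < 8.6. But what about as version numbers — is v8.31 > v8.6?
True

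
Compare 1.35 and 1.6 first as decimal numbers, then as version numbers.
As decimals: 1.35 < 1.6. As versions: v1.35 > v1.6 (minor version 35 > 6).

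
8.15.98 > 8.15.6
True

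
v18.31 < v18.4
False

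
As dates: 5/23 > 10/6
False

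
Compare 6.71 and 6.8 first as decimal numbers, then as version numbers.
As decimals: 6.71 < 6.8. As versions: v6.71 > v6.8 (minor version 71 > 8).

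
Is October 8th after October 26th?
No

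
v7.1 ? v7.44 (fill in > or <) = <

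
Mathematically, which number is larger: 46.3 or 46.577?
46.577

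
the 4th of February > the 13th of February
False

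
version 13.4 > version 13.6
False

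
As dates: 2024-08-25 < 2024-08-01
False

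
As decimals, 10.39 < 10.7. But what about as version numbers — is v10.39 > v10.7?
True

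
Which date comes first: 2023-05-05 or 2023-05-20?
2023-05-05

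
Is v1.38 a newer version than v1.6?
Yes. Version numbers are compared segment by segment as integers, not as decimals: minor version 38 > 6, so v1.38 > v1.6 (even though the decimal 1.38 < 1.6).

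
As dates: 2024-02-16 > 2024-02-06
True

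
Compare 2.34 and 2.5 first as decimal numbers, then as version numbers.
As decimals: 2.34 < 2.5. As versions: v2.34 > v2.5 (minor version 34 > 5).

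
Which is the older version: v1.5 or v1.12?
v1.5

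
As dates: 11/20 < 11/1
False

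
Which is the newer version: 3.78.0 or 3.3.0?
3.78.0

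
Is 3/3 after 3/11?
No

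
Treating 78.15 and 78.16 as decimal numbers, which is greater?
78.16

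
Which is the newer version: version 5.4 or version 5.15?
version 5.15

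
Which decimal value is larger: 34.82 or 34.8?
34.82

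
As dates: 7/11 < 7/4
False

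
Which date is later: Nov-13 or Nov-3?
Nov-13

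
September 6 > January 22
True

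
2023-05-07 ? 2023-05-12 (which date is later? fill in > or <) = <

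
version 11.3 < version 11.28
True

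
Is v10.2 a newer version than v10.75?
No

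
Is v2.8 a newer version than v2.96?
No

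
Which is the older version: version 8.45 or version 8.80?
version 8.45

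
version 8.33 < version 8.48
True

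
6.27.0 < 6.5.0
False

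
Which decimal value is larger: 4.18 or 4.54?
4.54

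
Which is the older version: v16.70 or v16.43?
v16.43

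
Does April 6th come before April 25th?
Yes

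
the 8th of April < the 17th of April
True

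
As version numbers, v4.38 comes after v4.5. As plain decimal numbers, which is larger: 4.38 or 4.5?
4.5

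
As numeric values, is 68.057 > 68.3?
False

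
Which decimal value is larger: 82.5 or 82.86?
82.86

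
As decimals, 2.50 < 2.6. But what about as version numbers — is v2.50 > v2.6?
True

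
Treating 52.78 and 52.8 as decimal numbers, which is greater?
52.8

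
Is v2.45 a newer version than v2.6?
Yes. Version numbers are compared segment by segment as integers, not as decimals: minor version 45 > 6, so v2.45 > v2.6 (even though the decimal 2.45 < 2.6).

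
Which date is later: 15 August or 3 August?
15 August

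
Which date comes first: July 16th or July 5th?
July 5th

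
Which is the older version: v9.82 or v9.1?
v9.1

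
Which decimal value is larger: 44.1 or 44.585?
44.585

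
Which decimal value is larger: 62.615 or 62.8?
62.8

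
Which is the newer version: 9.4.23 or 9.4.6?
9.4.23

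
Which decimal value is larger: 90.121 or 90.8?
90.8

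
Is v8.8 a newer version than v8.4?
Yes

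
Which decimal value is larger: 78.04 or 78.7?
78.7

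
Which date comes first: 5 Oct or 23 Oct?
5 Oct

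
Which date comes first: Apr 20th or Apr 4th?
Apr 4th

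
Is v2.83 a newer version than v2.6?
Yes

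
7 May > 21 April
True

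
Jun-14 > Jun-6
True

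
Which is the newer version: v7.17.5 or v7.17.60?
v7.17.60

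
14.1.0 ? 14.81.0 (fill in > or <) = <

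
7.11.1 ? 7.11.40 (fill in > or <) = <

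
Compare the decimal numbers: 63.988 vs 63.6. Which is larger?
63.988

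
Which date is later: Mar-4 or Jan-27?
Mar-4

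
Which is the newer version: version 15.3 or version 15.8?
version 15.8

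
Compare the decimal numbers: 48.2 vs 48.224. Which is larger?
48.224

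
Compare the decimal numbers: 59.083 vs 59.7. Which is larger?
59.7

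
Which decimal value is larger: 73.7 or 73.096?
73.7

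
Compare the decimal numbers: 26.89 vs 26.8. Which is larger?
26.89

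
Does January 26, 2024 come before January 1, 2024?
No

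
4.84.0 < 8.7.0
True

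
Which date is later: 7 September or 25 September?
25 September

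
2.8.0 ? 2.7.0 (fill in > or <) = >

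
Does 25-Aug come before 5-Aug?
No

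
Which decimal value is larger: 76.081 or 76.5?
76.5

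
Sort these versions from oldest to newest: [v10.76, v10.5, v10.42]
[v10.5, v10.42, v10.76]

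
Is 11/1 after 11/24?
No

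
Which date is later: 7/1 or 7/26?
7/26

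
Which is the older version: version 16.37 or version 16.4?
version 16.4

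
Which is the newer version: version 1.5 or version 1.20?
version 1.20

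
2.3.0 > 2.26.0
False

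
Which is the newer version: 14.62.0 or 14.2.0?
14.62.0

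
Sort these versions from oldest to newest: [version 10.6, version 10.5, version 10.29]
[version 10.5, version 10.6, version 10.29]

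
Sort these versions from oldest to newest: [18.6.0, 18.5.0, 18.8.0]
[18.5.0, 18.6.0, 18.8.0]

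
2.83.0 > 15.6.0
False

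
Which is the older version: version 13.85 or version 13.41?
version 13.41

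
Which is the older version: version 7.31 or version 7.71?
version 7.31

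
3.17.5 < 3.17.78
True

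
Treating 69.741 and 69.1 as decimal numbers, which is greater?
69.741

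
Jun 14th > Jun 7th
True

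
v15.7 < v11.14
False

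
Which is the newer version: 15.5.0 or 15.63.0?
15.63.0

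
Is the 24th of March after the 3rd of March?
Yes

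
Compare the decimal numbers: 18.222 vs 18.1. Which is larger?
18.222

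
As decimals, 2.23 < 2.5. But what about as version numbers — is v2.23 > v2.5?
True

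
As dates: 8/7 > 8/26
False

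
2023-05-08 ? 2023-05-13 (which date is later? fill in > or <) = <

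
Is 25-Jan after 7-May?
No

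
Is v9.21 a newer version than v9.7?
Yes. Version numbers are compared segment by segment as integers, not as decimals: minor version 21 > 7, so v9.21 > v9.7 (even though the decimal 9.21 < 9.7).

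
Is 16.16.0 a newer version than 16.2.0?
Yes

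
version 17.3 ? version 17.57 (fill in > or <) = <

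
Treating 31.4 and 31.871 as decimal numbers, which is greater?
31.871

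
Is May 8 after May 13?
No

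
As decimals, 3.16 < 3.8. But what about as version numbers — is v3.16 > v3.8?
True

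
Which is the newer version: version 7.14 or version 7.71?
version 7.71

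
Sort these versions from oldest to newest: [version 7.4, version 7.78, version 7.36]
[version 7.4, version 7.36, version 7.78]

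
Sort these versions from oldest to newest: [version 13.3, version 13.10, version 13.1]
[version 13.1, version 13.3, version 13.10]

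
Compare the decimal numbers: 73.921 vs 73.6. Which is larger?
73.921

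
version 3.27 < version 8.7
True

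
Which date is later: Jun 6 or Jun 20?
Jun 20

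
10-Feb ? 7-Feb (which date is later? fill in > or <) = >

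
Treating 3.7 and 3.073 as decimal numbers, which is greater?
3.7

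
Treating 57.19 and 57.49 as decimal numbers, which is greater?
57.49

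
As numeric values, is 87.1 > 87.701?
False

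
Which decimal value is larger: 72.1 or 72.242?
72.242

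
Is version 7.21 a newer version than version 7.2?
Yes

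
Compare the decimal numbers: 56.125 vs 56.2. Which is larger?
56.2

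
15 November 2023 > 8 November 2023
True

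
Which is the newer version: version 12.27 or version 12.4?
version 12.27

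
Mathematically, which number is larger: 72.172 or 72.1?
72.172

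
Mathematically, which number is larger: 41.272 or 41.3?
41.3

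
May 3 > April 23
True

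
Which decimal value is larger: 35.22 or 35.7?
35.7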